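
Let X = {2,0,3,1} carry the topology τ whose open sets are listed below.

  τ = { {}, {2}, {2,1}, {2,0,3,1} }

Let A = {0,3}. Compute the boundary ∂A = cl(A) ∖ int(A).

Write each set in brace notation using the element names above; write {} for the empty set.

{0,3}

opens ⊆ A: {}; union → int = {}
complement {2,1}; its interior {2,1}; cl(A) = X∖{2,1} = {0,3}
boundary = {0,3} ∖ {} = {0,3}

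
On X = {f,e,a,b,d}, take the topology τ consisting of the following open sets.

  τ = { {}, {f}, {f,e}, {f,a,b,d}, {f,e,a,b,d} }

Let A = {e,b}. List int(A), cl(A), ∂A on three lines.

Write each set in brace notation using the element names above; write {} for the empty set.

opens ⊆ A: {}; union → int = {}
complement {f,a,d}; its interior {f}; cl(A) = X∖{f} = {e,a,b,d}
boundary = {e,a,b,d} ∖ {} = {e,a,b,d}

int(A) = {}
cl(A)  = {e,a,b,d}
∂A     = {e,a,b,d}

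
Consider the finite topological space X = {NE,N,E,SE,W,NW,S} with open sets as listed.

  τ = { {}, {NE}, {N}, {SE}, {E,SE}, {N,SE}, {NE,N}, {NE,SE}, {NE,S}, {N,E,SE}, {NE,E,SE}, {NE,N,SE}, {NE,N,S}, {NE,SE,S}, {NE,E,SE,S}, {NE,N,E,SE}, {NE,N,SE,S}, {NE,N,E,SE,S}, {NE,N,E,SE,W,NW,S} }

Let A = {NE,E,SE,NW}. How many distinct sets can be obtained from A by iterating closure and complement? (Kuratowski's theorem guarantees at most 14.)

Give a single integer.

X∖A={N,W,S}, int(X∖A)={N}, hence cl(A)={NE,E,SE,W,NW,S}
Orbit (k=closure, c=complement):
  1. A     = {NE,E,SE,NW}
  2. kA    = {NE,E,SE,W,NW,S}
  3. cA    = {N,W,S}
  4. ckA   = {N}
  5. kcA   = {N,W,NW,S}
  6. kckA  = {N,W,NW}
  7. ckcA  = {NE,E,SE}
  8. ckckA = {NE,E,SE,S}
(closed under both — stop)

8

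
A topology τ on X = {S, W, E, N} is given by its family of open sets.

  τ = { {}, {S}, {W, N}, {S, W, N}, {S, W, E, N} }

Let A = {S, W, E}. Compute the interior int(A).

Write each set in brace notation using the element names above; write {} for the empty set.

{S}

opens ⊆ A: {}, {S}; union → int = {S}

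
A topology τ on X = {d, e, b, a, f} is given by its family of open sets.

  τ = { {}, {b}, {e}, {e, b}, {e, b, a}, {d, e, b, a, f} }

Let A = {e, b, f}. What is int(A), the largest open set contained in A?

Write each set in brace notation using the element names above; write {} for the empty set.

opens ⊆ A: {}, {e}, {b}, {e, b}; union → int = {e, b}

{e, b}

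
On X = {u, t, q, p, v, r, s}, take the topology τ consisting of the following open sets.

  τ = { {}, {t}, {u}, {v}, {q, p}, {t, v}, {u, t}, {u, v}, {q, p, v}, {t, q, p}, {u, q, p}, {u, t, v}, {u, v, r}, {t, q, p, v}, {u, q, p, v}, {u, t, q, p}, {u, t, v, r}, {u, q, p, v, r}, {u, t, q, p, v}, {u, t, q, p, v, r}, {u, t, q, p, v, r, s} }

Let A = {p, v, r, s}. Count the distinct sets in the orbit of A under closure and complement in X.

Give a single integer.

closure: X∖int(X∖A) = X∖{u, t} = {q, p, v, r, s}
Let k=closure and c=complement:
  1. A     = {p, v, r, s}
  2. kA    = {q, p, v, r, s}
  3. cA    = {u, t, q}
  4. ckA   = {u, t}
  5. kcA   = {u, t, q, p, r, s}
  6. kckA  = {u, t, r, s}
  7. ckcA  = {v}
  8. ckckA = {q, p, v}
  9. kckcA = {v, r, s}
  10. ckckcA = {u, t, q, p}
— saturated at 10

10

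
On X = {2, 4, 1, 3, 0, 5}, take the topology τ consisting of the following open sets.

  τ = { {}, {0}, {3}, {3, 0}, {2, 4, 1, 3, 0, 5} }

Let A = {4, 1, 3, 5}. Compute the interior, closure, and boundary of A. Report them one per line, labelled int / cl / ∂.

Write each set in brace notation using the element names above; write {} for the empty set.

opens ⊆ A: {}, {3}; union → int = {3}
complement {2, 0}; its interior {0}; cl(A) = X∖{0} = {2, 4, 1, 3, 5}
boundary = {2, 4, 1, 3, 5} ∖ {3} = {2, 4, 1, 5}

int(A) = {3}
cl(A)  = {2, 4, 1, 3, 5}
∂A     = {2, 4, 1, 5}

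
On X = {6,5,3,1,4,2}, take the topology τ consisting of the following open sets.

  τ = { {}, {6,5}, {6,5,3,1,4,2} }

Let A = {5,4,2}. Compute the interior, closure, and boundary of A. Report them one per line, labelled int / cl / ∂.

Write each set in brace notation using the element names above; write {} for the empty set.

int(A) = {}
cl(A)  = {6,5,3,1,4,2}
∂A     = {6,5,3,1,4,2}

U open, U⊆A: {}. int(A) = ⋃ = {}
X∖A={6,3,1}, int(X∖A)={}, hence cl(A)={6,5,3,1,4,2}
∂A: remove int from cl → {6,5,3,1,4,2}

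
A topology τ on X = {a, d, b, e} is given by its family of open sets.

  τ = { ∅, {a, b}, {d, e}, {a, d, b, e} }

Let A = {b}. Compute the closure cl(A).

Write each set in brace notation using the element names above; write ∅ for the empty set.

cl via duality: int({a, d, e}) = {d, e}, so X∖{d, e} = {a, b}

{a, b}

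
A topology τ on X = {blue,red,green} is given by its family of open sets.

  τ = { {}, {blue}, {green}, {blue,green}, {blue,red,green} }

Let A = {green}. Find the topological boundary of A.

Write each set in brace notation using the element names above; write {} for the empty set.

{red}

interior: largest open inside A is {green} (from {}, {green})
cl via duality: int({blue,red}) = {blue}, so X∖{blue} = {red,green}
cl∖int = {red}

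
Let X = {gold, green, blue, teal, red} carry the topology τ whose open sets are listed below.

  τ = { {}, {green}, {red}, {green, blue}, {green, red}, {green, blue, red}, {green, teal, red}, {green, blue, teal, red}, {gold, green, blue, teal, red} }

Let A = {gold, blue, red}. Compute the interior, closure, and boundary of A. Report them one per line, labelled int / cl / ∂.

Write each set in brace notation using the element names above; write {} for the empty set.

open subsets of A: {}, {red}; so int(A) = {red}
closure: X∖int(X∖A) = X∖{green} = {gold, blue, teal, red}
∂A = {gold, blue, teal, red} minus {red} = {gold, blue, teal}

int(A) = {red}
cl(A)  = {gold, blue, teal, red}
∂A     = {gold, blue, teal}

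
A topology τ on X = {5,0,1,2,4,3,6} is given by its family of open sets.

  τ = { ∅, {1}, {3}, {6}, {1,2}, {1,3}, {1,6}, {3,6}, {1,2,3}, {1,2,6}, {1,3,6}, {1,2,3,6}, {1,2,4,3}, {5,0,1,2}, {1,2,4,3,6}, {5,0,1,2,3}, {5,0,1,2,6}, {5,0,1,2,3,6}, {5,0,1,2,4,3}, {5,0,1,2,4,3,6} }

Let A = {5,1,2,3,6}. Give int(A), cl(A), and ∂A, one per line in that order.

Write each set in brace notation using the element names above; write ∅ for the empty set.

U open, U⊆A: ∅, {6}, {1}, {3}, {1,6}, {1,3}, {1,2}, {3,6}, {1,2,6}, {1,3,6}, {1,2,3}, {1,2,3,6}. int(A) = ⋃ = {1,2,3,6}
X∖A={0,4}, int(X∖A)=∅, hence cl(A)={5,0,1,2,4,3,6}
∂A: remove int from cl → {5,0,4}

int(A) = {1,2,3,6}
cl(A)  = {5,0,1,2,4,3,6}
∂A     = {5,0,4}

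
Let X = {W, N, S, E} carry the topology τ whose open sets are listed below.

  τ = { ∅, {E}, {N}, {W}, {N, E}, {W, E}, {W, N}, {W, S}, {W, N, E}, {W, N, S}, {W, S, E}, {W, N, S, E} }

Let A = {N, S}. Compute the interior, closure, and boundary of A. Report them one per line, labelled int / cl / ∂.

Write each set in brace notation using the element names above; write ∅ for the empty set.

int(A) = {N}
cl(A)  = {N, S}
∂A     = {S}

open subsets of A: ∅, {N}; so int(A) = {N}
closure: X∖int(X∖A) = X∖{W, E} = {N, S}
∂A = {N, S} minus {N} = {S}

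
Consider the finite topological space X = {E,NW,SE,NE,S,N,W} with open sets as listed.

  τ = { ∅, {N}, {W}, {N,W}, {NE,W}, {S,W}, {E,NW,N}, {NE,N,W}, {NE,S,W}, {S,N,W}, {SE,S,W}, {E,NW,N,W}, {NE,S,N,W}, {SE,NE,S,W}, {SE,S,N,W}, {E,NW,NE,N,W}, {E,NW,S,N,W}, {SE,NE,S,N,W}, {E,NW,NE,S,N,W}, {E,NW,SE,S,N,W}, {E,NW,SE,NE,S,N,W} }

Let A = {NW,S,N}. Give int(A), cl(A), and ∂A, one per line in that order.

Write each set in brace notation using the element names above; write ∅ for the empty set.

int(A) = {N}
cl(A)  = {E,NW,SE,S,N}
∂A     = {E,NW,SE,S}

U open, U⊆A: ∅, {N}. int(A) = ⋃ = {N}
X∖A={E,SE,NE,W}, int(X∖A)={NE,W}, hence cl(A)={E,NW,SE,S,N}
∂A: remove int from cl → {E,NW,SE,S}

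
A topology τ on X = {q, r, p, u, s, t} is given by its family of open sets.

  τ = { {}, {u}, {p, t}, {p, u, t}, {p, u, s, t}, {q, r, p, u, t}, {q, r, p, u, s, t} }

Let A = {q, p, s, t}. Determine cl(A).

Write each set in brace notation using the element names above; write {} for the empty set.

{q, r, p, s, t}

closure: X∖int(X∖A) = X∖{u} = {q, r, p, s, t}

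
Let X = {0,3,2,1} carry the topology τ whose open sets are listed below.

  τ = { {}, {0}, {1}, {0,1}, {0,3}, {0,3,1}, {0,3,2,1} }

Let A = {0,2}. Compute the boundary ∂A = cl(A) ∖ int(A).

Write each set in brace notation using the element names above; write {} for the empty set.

U open, U⊆A: {}, {0}. int(A) = ⋃ = {0}
X∖A={3,1}, int(X∖A)={1}, hence cl(A)={0,3,2}
∂A: remove int from cl → {3,2}

{3,2}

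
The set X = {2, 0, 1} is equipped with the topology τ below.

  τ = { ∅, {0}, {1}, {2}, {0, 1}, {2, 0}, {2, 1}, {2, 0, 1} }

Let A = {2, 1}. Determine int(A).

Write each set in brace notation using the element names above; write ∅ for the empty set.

open subsets of A: ∅, {2}, {1}, {2, 1}; so int(A) = {2, 1}

{2, 1}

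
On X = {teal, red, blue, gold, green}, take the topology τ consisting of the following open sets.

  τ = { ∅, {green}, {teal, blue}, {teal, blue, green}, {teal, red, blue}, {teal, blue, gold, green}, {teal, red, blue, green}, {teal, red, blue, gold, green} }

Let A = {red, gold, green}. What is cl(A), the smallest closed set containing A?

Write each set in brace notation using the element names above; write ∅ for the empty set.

{red, gold, green}

complement {teal, blue}; its interior {teal, blue}; cl(A) = X∖{teal, blue} = {red, gold, green}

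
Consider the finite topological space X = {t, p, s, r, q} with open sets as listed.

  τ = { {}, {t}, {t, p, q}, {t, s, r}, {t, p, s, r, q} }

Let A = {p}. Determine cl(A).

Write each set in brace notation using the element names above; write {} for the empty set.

closure: X∖int(X∖A) = X∖{t, s, r} = {p, q}

{p, q}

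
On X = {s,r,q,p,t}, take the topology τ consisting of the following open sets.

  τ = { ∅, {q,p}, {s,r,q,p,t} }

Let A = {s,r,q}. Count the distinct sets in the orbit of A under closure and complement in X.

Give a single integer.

4

cl via duality: int({p,t}) = ∅, so X∖∅ = {s,r,q,p,t}
Write k for closure, c for complement:
  1. A     = {s,r,q}
  2. kA    = {s,r,q,p,t}
  3. cA    = {p,t}
  4. ckA   = ∅
applying k or c yields no new set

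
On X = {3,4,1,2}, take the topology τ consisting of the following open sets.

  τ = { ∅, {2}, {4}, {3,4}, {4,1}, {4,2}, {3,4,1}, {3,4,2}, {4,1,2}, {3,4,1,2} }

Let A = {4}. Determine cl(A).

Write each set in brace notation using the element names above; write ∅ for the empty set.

X∖A={3,1,2}, int(X∖A)={2}, hence cl(A)={3,4,1}

{3,4,1}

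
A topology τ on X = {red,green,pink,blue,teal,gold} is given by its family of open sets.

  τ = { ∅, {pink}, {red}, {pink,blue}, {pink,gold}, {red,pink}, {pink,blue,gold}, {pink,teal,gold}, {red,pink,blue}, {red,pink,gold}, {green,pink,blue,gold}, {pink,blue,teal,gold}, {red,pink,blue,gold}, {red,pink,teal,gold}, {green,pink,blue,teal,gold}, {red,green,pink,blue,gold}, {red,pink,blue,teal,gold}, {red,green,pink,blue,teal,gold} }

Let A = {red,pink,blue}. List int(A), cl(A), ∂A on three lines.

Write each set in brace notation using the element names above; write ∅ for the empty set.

opens ⊆ A: ∅, {pink}, {red}, {red,pink}, {pink,blue}, {red,pink,blue}; union → int = {red,pink,blue}
complement {green,teal,gold}; its interior ∅; cl(A) = X∖∅ = {red,green,pink,blue,teal,gold}
boundary = {red,green,pink,blue,teal,gold} ∖ {red,pink,blue} = {green,teal,gold}

int(A) = {red,pink,blue}
cl(A)  = {red,green,pink,blue,teal,gold}
∂A     = {green,teal,gold}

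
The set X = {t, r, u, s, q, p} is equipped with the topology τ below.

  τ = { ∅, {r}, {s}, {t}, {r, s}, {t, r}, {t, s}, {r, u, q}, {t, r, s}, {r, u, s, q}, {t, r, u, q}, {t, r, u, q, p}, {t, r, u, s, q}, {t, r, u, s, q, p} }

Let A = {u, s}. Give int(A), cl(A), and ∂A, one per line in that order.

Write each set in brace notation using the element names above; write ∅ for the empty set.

int(A) = {s}
cl(A)  = {u, s, q, p}
∂A     = {u, q, p}

U open, U⊆A: ∅, {s}. int(A) = ⋃ = {s}
X∖A={t, r, q, p}, int(X∖A)={t, r}, hence cl(A)={u, s, q, p}
∂A: remove int from cl → {u, q, p}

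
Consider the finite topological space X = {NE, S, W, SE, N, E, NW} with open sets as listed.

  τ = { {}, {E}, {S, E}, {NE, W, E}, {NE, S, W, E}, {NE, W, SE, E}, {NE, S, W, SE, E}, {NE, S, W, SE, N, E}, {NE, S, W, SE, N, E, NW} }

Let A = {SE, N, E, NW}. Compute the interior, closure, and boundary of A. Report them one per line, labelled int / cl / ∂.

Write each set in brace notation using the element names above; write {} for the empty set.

int(A) = {E}
cl(A)  = {NE, S, W, SE, N, E, NW}
∂A     = {NE, S, W, SE, N, NW}

U open, U⊆A: {}, {E}. int(A) = ⋃ = {E}
X∖A={NE, S, W}, int(X∖A)={}, hence cl(A)={NE, S, W, SE, N, E, NW}
∂A: remove int from cl → {NE, S, W, SE, N, NW}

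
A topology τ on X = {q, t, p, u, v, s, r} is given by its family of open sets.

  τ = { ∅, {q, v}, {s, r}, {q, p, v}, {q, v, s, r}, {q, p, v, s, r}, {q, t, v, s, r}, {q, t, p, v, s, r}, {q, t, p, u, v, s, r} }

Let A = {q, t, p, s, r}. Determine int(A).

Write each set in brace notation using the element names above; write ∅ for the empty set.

{s, r}

open subsets of A: ∅, {s, r}; so int(A) = {s, r}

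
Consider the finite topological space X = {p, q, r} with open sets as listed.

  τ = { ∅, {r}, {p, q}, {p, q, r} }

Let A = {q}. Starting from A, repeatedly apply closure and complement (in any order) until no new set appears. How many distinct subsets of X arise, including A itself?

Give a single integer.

closure: X∖int(X∖A) = X∖{r} = {p, q}
Let k=closure and c=complement:
  1. A     = {q}
  2. kA    = {p, q}
  3. cA    = {p, r}
  4. ckA   = {r}
  5. kcA   = {p, q, r}
  6. ckcA  = ∅
— saturated at 6

6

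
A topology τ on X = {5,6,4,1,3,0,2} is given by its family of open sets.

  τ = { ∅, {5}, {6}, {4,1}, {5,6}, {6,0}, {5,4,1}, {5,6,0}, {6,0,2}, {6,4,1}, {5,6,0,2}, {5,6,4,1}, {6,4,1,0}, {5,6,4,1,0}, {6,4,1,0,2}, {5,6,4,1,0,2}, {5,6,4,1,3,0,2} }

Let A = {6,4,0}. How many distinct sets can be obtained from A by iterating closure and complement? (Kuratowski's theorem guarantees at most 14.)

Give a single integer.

complement {5,1,3,2}; its interior {5}; cl(A) = X∖{5} = {6,4,1,3,0,2}
With k = closure, c = complement:
  1. A     = {6,4,0}
  2. kA    = {6,4,1,3,0,2}
  3. cA    = {5,1,3,2}
  4. ckA   = {5}
  5. kcA   = {5,4,1,3,2}
  6. kckA  = {5,3}
  7. ckcA  = {6,0}
  8. ckckA = {6,4,1,0,2}
  9. kckcA = {6,3,0,2}
  10. ckckcA = {5,4,1}
  11. kckckcA = {5,4,1,3}
  12. ckckckcA = {6,0,2}
k, c of each give nothing new

12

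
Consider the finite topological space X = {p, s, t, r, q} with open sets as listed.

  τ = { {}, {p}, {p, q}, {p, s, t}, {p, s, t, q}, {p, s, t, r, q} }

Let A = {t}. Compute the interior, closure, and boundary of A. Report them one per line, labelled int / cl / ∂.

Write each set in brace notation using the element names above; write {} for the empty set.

int(A) = {}
cl(A)  = {s, t, r}
∂A     = {s, t, r}

opens ⊆ A: {}; union → int = {}
complement {p, s, r, q}; its interior {p, q}; cl(A) = X∖{p, q} = {s, t, r}
boundary = {s, t, r} ∖ {} = {s, t, r}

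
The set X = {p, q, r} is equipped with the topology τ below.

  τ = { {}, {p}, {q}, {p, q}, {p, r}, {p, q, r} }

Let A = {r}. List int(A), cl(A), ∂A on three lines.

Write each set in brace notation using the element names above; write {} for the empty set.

int(A) = {}
cl(A)  = {r}
∂A     = {r}

open subsets of A: {}; so int(A) = {}
closure: X∖int(X∖A) = X∖{p, q} = {r}
∂A = {r} minus {} = {r}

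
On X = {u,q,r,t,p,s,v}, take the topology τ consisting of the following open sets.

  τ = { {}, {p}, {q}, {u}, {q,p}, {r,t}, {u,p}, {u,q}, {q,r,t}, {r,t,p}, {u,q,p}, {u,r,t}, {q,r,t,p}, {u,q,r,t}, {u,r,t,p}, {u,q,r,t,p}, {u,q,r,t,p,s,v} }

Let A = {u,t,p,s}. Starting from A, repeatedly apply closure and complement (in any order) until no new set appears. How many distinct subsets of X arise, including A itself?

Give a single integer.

10

cl via duality: int({q,r,v}) = {q}, so X∖{q} = {u,r,t,p,s,v}
Write k for closure, c for complement:
  1. A     = {u,t,p,s}
  2. kA    = {u,r,t,p,s,v}
  3. cA    = {q,r,v}
  4. ckA   = {q}
  5. kcA   = {q,r,t,s,v}
  6. kckA  = {q,s,v}
  7. ckcA  = {u,p}
  8. ckckA = {u,r,t,p}
  9. kckcA = {u,p,s,v}
  10. ckckcA = {q,r,t}
applying k or c yields no new set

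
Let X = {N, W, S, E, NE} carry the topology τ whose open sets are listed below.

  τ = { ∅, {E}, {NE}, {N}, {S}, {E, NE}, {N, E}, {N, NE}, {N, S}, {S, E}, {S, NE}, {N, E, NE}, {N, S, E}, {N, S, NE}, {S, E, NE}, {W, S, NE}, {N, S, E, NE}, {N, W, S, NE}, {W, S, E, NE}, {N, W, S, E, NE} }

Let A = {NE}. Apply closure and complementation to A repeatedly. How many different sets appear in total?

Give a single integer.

4

complement {N, W, S, E}; its interior {N, S, E}; cl(A) = X∖{N, S, E} = {W, NE}
With k = closure, c = complement:
  1. A     = {NE}
  2. kA    = {W, NE}
  3. cA    = {N, W, S, E}
  4. ckA   = {N, S, E}
k, c of each give nothing new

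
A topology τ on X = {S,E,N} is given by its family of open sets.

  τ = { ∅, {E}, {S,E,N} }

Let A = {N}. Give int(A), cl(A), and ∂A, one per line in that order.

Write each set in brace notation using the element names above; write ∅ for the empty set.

open subsets of A: ∅; so int(A) = ∅
closure: X∖int(X∖A) = X∖{E} = {S,N}
∂A = {S,N} minus ∅ = {S,N}

int(A) = ∅
cl(A)  = {S,N}
∂A     = {S,N}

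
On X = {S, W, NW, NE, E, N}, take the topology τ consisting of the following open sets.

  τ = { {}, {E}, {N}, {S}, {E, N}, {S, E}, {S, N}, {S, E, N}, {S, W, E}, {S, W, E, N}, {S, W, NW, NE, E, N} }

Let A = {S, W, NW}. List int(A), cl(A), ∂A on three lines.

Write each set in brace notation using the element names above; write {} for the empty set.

interior: largest open inside A is {S} (from {}, {S})
cl via duality: int({NE, E, N}) = {E, N}, so X∖{E, N} = {S, W, NW, NE}
cl∖int = {W, NW, NE}

int(A) = {S}
cl(A)  = {S, W, NW, NE}
∂A     = {W, NW, NE}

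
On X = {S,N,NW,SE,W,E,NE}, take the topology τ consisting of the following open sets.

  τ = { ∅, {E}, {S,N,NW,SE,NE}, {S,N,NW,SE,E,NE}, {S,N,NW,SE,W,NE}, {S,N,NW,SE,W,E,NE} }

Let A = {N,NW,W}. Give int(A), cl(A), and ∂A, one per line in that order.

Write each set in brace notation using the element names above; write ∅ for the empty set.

open subsets of A: ∅; so int(A) = ∅
closure: X∖int(X∖A) = X∖{E} = {S,N,NW,SE,W,NE}
∂A = {S,N,NW,SE,W,NE} minus ∅ = {S,N,NW,SE,W,NE}

int(A) = ∅
cl(A)  = {S,N,NW,SE,W,NE}
∂A     = {S,N,NW,SE,W,NE}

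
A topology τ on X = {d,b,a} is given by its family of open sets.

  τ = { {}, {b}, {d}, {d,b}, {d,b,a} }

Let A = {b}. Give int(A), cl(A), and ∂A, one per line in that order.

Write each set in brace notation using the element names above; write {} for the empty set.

opens ⊆ A: {}, {b}; union → int = {b}
complement {d,a}; its interior {d}; cl(A) = X∖{d} = {b,a}
boundary = {b,a} ∖ {b} = {a}

int(A) = {b}
cl(A)  = {b,a}
∂A     = {a}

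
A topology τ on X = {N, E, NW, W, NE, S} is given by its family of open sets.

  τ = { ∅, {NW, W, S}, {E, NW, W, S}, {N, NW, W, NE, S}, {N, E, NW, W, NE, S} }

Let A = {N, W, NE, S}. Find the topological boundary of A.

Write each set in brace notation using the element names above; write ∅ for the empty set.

open subsets of A: ∅; so int(A) = ∅
closure: X∖int(X∖A) = X∖∅ = {N, E, NW, W, NE, S}
∂A = {N, E, NW, W, NE, S} minus ∅ = {N, E, NW, W, NE, S}

{N, E, NW, W, NE, S}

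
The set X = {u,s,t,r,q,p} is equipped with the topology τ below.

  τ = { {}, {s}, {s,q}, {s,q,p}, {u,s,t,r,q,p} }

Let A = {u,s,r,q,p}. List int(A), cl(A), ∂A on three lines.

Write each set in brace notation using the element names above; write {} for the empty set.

int(A) = {s,q,p}
cl(A)  = {u,s,t,r,q,p}
∂A     = {u,t,r}

open subsets of A: {}, {s}, {s,q}, {s,q,p}; so int(A) = {s,q,p}
closure: X∖int(X∖A) = X∖{} = {u,s,t,r,q,p}
∂A = {u,s,t,r,q,p} minus {s,q,p} = {u,t,r}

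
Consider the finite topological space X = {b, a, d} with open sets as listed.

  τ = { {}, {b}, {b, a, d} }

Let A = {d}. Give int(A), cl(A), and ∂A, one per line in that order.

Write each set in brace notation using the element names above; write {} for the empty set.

int(A) = {}
cl(A)  = {a, d}
∂A     = {a, d}

open subsets of A: {}; so int(A) = {}
closure: X∖int(X∖A) = X∖{b} = {a, d}
∂A = {a, d} minus {} = {a, d}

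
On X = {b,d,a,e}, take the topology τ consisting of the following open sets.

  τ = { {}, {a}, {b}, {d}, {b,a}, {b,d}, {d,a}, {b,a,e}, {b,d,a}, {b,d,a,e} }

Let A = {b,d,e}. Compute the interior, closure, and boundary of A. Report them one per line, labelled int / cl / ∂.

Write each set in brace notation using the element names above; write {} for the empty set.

int(A) = {b,d}
cl(A)  = {b,d,e}
∂A     = {e}

open subsets of A: {}, {b}, {d}, {b,d}; so int(A) = {b,d}
closure: X∖int(X∖A) = X∖{a} = {b,d,e}
∂A = {b,d,e} minus {b,d} = {e}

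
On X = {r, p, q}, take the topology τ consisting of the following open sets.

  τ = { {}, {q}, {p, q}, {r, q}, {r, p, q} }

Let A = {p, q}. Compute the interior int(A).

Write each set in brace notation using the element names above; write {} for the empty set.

{p, q}

interior: largest open inside A is {p, q} (from {}, {q}, {p, q})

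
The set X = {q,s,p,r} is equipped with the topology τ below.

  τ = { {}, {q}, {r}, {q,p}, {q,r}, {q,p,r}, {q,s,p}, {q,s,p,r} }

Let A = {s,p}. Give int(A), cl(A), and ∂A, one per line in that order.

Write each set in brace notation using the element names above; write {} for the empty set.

int(A) = {}
cl(A)  = {s,p}
∂A     = {s,p}

U open, U⊆A: {}. int(A) = ⋃ = {}
X∖A={q,r}, int(X∖A)={q,r}, hence cl(A)={s,p}
∂A: remove int from cl → {s,p}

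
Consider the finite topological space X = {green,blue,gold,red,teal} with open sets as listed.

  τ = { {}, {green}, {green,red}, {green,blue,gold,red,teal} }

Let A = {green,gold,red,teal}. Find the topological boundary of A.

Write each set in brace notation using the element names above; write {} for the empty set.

{blue,gold,teal}

U open, U⊆A: {}, {green}, {green,red}. int(A) = ⋃ = {green,red}
X∖A={blue}, int(X∖A)={}, hence cl(A)={green,blue,gold,red,teal}
∂A: remove int from cl → {blue,gold,teal}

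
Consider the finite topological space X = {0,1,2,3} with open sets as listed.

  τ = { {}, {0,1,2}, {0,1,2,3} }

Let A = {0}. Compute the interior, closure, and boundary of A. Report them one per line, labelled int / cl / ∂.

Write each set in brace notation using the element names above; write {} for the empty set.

U open, U⊆A: {}. int(A) = ⋃ = {}
X∖A={1,2,3}, int(X∖A)={}, hence cl(A)={0,1,2,3}
∂A: remove int from cl → {0,1,2,3}

int(A) = {}
cl(A)  = {0,1,2,3}
∂A     = {0,1,2,3}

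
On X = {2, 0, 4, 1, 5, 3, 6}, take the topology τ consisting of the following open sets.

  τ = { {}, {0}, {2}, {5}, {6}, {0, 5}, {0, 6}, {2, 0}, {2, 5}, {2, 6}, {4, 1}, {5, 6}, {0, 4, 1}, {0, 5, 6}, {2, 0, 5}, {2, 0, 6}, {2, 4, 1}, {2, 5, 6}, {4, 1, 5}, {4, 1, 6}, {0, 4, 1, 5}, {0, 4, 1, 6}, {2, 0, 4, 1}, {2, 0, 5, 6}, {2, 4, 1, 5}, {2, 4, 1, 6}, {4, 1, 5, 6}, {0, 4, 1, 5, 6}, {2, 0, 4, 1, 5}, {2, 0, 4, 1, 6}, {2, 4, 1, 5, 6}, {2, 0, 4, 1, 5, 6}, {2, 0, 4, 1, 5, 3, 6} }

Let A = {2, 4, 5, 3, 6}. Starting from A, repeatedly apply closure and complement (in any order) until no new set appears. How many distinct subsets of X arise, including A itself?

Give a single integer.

10

cl via duality: int({0, 1}) = {0}, so X∖{0} = {2, 4, 1, 5, 3, 6}
Write k for closure, c for complement:
  1. A     = {2, 4, 5, 3, 6}
  2. kA    = {2, 4, 1, 5, 3, 6}
  3. cA    = {0, 1}
  4. ckA   = {0}
  5. kcA   = {0, 4, 1, 3}
  6. kckA  = {0, 3}
  7. ckcA  = {2, 5, 6}
  8. ckckA = {2, 4, 1, 5, 6}
  9. kckcA = {2, 5, 3, 6}
  10. ckckcA = {0, 4, 1}
applying k or c yields no new set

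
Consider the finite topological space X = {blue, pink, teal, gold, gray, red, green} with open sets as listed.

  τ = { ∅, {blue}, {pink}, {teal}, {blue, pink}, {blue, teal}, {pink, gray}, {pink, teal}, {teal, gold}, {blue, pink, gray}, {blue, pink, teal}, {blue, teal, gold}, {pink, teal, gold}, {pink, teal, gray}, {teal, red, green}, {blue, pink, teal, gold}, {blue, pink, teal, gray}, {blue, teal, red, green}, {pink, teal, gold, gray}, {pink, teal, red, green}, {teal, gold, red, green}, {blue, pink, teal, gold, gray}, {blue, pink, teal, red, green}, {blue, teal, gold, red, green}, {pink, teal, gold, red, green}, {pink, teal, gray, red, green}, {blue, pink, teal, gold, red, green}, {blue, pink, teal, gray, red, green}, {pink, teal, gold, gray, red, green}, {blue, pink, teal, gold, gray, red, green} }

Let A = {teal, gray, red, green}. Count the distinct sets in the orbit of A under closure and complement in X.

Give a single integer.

8

closure: X∖int(X∖A) = X∖{blue, pink} = {teal, gold, gray, red, green}
Let k=closure and c=complement:
  1. A     = {teal, gray, red, green}
  2. kA    = {teal, gold, gray, red, green}
  3. cA    = {blue, pink, gold}
  4. ckA   = {blue, pink}
  5. kcA   = {blue, pink, gold, gray}
  6. kckA  = {blue, pink, gray}
  7. ckcA  = {teal, red, green}
  8. ckckA = {teal, gold, red, green}
— saturated at 8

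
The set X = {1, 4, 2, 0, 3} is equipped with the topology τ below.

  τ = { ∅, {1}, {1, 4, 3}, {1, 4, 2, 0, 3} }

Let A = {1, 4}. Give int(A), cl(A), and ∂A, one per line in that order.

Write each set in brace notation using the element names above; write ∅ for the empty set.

opens ⊆ A: ∅, {1}; union → int = {1}
complement {2, 0, 3}; its interior ∅; cl(A) = X∖∅ = {1, 4, 2, 0, 3}
boundary = {1, 4, 2, 0, 3} ∖ {1} = {4, 2, 0, 3}

int(A) = {1}
cl(A)  = {1, 4, 2, 0, 3}
∂A     = {4, 2, 0, 3}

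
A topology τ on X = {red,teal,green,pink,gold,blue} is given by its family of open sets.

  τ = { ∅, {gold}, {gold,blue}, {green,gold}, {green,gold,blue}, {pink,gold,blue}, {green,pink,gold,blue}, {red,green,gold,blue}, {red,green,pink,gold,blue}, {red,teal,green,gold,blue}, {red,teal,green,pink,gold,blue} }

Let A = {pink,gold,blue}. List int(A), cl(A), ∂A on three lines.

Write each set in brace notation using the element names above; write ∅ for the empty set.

int(A) = {pink,gold,blue}
cl(A)  = {red,teal,green,pink,gold,blue}
∂A     = {red,teal,green}

opens ⊆ A: ∅, {gold}, {gold,blue}, {pink,gold,blue}; union → int = {pink,gold,blue}
complement {red,teal,green}; its interior ∅; cl(A) = X∖∅ = {red,teal,green,pink,gold,blue}
boundary = {red,teal,green,pink,gold,blue} ∖ {pink,gold,blue} = {red,teal,green}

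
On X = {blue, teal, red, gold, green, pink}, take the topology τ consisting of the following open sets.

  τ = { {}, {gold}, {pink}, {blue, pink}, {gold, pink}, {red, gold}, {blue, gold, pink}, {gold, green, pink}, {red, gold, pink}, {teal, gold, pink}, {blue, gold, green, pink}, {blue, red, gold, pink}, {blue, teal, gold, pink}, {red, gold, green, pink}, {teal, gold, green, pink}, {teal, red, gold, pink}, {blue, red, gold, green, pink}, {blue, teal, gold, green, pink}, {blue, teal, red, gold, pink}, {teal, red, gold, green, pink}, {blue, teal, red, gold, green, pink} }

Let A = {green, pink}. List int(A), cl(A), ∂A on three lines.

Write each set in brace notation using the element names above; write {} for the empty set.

int(A) = {pink}
cl(A)  = {blue, teal, green, pink}
∂A     = {blue, teal, green}

interior: largest open inside A is {pink} (from {}, {pink})
cl via duality: int({blue, teal, red, gold}) = {red, gold}, so X∖{red, gold} = {blue, teal, green, pink}
cl∖int = {blue, teal, green}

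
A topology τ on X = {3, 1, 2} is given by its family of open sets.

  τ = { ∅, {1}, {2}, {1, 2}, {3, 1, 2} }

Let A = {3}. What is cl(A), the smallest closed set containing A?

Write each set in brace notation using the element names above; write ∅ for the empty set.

{3}

X∖A={1, 2}, int(X∖A)={1, 2}, hence cl(A)={3}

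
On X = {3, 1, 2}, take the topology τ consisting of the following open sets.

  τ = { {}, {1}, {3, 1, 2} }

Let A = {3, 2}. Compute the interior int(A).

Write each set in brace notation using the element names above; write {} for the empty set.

{}

U open, U⊆A: {}. int(A) = ⋃ = {}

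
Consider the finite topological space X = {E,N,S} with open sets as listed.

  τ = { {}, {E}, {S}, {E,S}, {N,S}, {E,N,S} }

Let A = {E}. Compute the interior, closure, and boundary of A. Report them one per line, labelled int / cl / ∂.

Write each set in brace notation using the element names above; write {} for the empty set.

int(A) = {E}
cl(A)  = {E}
∂A     = {}

open subsets of A: {}, {E}; so int(A) = {E}
closure: X∖int(X∖A) = X∖{N,S} = {E}
∂A = {E} minus {E} = {}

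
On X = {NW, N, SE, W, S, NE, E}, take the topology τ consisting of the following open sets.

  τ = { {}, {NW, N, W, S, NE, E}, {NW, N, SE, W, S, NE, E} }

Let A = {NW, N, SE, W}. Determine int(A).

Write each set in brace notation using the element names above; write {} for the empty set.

open subsets of A: {}; so int(A) = {}

{}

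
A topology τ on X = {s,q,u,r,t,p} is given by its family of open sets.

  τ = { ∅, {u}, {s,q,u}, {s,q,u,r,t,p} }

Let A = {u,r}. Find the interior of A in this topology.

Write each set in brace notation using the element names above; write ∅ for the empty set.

{u}

open subsets of A: ∅, {u}; so int(A) = {u}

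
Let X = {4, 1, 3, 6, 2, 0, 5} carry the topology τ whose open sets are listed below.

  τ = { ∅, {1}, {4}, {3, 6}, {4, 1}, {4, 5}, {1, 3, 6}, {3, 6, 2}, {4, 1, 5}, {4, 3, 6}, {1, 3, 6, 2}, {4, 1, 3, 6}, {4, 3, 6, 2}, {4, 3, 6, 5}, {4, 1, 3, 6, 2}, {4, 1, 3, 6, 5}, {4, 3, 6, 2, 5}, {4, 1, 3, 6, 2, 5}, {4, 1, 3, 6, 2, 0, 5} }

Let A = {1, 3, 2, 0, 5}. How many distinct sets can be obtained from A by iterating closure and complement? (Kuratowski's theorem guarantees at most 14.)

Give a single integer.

12

cl via duality: int({4, 6}) = {4}, so X∖{4} = {1, 3, 6, 2, 0, 5}
Write k for closure, c for complement:
  1. A     = {1, 3, 2, 0, 5}
  2. kA    = {1, 3, 6, 2, 0, 5}
  3. cA    = {4, 6}
  4. ckA   = {4}
  5. kcA   = {4, 3, 6, 2, 0, 5}
  6. kckA  = {4, 0, 5}
  7. ckcA  = {1}
  8. ckckA = {1, 3, 6, 2}
  9. kckcA = {1, 0}
  10. kckckA = {1, 3, 6, 2, 0}
  11. ckckcA = {4, 3, 6, 2, 5}
  12. ckckckA = {4, 5}
applying k or c yields no new set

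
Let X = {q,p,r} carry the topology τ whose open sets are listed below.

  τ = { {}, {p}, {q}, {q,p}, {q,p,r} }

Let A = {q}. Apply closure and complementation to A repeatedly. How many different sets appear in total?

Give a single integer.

closure: X∖int(X∖A) = X∖{p} = {q,r}
Let k=closure and c=complement:
  1. A     = {q}
  2. kA    = {q,r}
  3. cA    = {p,r}
  4. ckA   = {p}
— saturated at 4

4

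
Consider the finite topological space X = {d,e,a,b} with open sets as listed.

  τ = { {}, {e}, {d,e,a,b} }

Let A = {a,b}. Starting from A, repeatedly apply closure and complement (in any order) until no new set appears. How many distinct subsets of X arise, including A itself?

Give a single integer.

closure: X∖int(X∖A) = X∖{e} = {d,a,b}
Let k=closure and c=complement:
  1. A     = {a,b}
  2. kA    = {d,a,b}
  3. cA    = {d,e}
  4. ckA   = {e}
  5. kcA   = {d,e,a,b}
  6. ckcA  = {}
— saturated at 6

6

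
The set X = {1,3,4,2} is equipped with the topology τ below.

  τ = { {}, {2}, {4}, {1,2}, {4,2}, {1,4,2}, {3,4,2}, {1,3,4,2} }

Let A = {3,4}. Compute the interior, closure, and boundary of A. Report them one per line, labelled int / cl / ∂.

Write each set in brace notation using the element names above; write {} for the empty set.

int(A) = {4}
cl(A)  = {3,4}
∂A     = {3}

opens ⊆ A: {}, {4}; union → int = {4}
complement {1,2}; its interior {1,2}; cl(A) = X∖{1,2} = {3,4}
boundary = {3,4} ∖ {4} = {3}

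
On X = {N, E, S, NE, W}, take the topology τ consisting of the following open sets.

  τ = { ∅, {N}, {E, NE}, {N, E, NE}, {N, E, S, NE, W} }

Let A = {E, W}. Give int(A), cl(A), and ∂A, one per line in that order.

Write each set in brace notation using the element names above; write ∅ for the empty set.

int(A) = ∅
cl(A)  = {E, S, NE, W}
∂A     = {E, S, NE, W}

interior: largest open inside A is ∅ (from ∅)
cl via duality: int({N, S, NE}) = {N}, so X∖{N} = {E, S, NE, W}
cl∖int = {E, S, NE, W}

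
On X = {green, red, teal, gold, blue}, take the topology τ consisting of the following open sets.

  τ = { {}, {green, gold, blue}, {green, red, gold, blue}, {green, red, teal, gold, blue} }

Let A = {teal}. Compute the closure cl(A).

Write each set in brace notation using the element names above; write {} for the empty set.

{teal}

X∖A={green, red, gold, blue}, int(X∖A)={green, red, gold, blue}, hence cl(A)={teal}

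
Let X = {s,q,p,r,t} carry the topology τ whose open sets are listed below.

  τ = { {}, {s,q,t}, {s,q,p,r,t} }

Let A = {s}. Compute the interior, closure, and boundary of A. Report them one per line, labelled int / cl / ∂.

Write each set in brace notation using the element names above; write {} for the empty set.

open subsets of A: {}; so int(A) = {}
closure: X∖int(X∖A) = X∖{} = {s,q,p,r,t}
∂A = {s,q,p,r,t} minus {} = {s,q,p,r,t}

int(A) = {}
cl(A)  = {s,q,p,r,t}
∂A     = {s,q,p,r,t}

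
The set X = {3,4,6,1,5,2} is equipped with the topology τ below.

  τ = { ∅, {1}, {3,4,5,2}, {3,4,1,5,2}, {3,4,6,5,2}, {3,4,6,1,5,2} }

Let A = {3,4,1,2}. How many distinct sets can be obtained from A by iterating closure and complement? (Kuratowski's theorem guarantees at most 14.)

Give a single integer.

6

complement {6,5}; its interior ∅; cl(A) = X∖∅ = {3,4,6,1,5,2}
With k = closure, c = complement:
  1. A     = {3,4,1,2}
  2. kA    = {3,4,6,1,5,2}
  3. cA    = {6,5}
  4. ckA   = ∅
  5. kcA   = {3,4,6,5,2}
  6. ckcA  = {1}
k, c of each give nothing new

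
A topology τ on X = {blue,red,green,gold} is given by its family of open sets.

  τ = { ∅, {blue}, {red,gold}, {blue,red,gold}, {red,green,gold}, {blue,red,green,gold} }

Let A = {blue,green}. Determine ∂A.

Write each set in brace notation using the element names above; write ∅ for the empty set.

opens ⊆ A: ∅, {blue}; union → int = {blue}
complement {red,gold}; its interior {red,gold}; cl(A) = X∖{red,gold} = {blue,green}
boundary = {blue,green} ∖ {blue} = {green}

{green}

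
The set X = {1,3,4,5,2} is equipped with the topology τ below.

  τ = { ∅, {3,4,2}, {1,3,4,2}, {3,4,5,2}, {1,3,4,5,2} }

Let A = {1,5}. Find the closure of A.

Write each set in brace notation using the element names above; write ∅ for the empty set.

closure: X∖int(X∖A) = X∖{3,4,2} = {1,5}

{1,5}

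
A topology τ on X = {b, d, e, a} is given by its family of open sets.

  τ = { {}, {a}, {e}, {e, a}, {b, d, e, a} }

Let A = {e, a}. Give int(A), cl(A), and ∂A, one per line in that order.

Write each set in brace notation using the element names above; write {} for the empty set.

int(A) = {e, a}
cl(A)  = {b, d, e, a}
∂A     = {b, d}

opens ⊆ A: {}, {e}, {a}, {e, a}; union → int = {e, a}
complement {b, d}; its interior {}; cl(A) = X∖{} = {b, d, e, a}
boundary = {b, d, e, a} ∖ {e, a} = {b, d}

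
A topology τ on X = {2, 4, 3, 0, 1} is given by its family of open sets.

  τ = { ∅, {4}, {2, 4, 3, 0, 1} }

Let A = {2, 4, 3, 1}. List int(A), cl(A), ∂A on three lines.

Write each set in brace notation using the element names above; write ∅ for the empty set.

int(A) = {4}
cl(A)  = {2, 4, 3, 0, 1}
∂A     = {2, 3, 0, 1}

U open, U⊆A: ∅, {4}. int(A) = ⋃ = {4}
X∖A={0}, int(X∖A)=∅, hence cl(A)={2, 4, 3, 0, 1}
∂A: remove int from cl → {2, 3, 0, 1}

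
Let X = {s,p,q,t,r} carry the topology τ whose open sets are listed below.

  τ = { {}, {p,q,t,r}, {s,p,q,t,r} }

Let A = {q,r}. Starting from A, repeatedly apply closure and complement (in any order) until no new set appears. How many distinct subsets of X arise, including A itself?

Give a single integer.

X∖A={s,p,t}, int(X∖A)={}, hence cl(A)={s,p,q,t,r}
Orbit (k=closure, c=complement):
  1. A     = {q,r}
  2. kA    = {s,p,q,t,r}
  3. cA    = {s,p,t}
  4. ckA   = {}
(closed under both — stop)

4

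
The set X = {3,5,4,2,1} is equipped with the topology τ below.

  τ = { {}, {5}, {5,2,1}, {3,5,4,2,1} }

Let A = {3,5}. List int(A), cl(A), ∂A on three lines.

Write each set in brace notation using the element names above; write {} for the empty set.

int(A) = {5}
cl(A)  = {3,5,4,2,1}
∂A     = {3,4,2,1}

U open, U⊆A: {}, {5}. int(A) = ⋃ = {5}
X∖A={4,2,1}, int(X∖A)={}, hence cl(A)={3,5,4,2,1}
∂A: remove int from cl → {3,4,2,1}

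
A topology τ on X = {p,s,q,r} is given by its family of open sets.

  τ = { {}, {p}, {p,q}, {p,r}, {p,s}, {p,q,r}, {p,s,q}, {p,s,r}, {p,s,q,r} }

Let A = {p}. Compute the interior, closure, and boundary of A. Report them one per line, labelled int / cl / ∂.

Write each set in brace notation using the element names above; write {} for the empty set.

opens ⊆ A: {}, {p}; union → int = {p}
complement {s,q,r}; its interior {}; cl(A) = X∖{} = {p,s,q,r}
boundary = {p,s,q,r} ∖ {p} = {s,q,r}

int(A) = {p}
cl(A)  = {p,s,q,r}
∂A     = {s,q,r}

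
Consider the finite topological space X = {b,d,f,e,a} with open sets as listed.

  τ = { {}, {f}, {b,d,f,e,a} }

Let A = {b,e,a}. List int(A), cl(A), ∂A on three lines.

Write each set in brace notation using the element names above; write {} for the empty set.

int(A) = {}
cl(A)  = {b,d,e,a}
∂A     = {b,d,e,a}

opens ⊆ A: {}; union → int = {}
complement {d,f}; its interior {f}; cl(A) = X∖{f} = {b,d,e,a}
boundary = {b,d,e,a} ∖ {} = {b,d,e,a}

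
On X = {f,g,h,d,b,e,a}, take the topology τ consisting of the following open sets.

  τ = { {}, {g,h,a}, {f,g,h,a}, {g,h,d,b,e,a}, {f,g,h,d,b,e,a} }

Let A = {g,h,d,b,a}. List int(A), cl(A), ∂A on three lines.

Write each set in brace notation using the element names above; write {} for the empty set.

open subsets of A: {}, {g,h,a}; so int(A) = {g,h,a}
closure: X∖int(X∖A) = X∖{} = {f,g,h,d,b,e,a}
∂A = {f,g,h,d,b,e,a} minus {g,h,a} = {f,d,b,e}

int(A) = {g,h,a}
cl(A)  = {f,g,h,d,b,e,a}
∂A     = {f,d,b,e}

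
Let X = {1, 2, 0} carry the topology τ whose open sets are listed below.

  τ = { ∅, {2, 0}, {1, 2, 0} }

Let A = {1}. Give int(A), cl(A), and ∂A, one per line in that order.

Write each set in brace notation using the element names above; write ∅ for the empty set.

opens ⊆ A: ∅; union → int = ∅
complement {2, 0}; its interior {2, 0}; cl(A) = X∖{2, 0} = {1}
boundary = {1} ∖ ∅ = {1}

int(A) = ∅
cl(A)  = {1}
∂A     = {1}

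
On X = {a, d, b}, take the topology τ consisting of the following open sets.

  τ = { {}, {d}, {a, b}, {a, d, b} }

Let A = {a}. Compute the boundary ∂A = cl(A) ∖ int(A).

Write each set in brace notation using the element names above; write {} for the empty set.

{a, b}

opens ⊆ A: {}; union → int = {}
complement {d, b}; its interior {d}; cl(A) = X∖{d} = {a, b}
boundary = {a, b} ∖ {} = {a, b}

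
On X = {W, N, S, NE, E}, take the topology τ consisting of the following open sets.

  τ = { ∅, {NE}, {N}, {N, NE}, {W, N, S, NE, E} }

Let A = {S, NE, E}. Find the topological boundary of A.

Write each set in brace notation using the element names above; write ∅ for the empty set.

open subsets of A: ∅, {NE}; so int(A) = {NE}
closure: X∖int(X∖A) = X∖{N} = {W, S, NE, E}
∂A = {W, S, NE, E} minus {NE} = {W, S, E}

{W, S, E}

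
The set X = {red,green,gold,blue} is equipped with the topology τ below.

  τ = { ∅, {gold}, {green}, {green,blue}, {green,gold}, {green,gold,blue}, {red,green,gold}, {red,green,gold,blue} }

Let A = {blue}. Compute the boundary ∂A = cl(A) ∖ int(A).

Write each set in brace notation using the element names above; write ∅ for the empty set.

open subsets of A: ∅; so int(A) = ∅
closure: X∖int(X∖A) = X∖{red,green,gold} = {blue}
∂A = {blue} minus ∅ = {blue}

{blue}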